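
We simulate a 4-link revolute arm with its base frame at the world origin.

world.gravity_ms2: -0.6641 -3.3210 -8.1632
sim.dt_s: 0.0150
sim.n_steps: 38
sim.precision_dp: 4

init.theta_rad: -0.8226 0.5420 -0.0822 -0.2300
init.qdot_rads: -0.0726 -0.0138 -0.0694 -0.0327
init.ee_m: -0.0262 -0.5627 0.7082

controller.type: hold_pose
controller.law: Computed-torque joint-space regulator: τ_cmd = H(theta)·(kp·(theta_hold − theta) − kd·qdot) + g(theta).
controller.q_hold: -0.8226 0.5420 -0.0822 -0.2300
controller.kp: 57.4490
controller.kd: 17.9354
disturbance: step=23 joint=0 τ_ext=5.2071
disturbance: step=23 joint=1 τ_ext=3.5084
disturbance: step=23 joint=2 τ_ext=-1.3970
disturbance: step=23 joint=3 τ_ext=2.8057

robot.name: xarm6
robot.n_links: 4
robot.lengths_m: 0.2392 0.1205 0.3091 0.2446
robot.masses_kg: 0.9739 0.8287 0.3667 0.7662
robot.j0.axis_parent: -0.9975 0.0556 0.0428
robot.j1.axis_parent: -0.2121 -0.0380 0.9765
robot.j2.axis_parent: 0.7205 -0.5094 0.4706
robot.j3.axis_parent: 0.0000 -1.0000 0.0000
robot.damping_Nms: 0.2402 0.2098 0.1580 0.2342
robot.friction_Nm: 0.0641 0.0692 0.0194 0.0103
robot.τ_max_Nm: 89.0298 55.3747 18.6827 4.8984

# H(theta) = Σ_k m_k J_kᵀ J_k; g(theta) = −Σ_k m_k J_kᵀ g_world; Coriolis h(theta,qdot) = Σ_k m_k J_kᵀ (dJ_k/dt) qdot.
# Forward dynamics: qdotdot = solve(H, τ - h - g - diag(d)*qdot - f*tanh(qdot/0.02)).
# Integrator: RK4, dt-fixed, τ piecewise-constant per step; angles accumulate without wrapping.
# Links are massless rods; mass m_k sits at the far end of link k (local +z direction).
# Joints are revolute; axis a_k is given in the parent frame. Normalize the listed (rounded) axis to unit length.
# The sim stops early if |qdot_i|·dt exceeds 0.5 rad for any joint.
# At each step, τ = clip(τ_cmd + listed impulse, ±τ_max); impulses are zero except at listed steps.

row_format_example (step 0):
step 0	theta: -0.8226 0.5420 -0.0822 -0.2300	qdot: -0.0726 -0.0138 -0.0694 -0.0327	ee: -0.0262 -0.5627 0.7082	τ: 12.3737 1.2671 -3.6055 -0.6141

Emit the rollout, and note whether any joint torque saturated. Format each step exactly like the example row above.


step 1	theta: -0.8235 0.5423 -0.0827 -0.2308	qdot: -0.0431 -0.0427 -0.0455 0.0022	ee: -0.0260 -0.5630 0.7079	τ: 12.1876 1.2432 -3.5551 -0.6150
step 2	theta: -0.8240 0.5424 -0.0828 -0.2314	qdot: -0.0243 -0.0553 -0.0316 0.0228	ee: -0.0260 -0.5633 0.7077	τ: 12.0454 1.2230 -3.5125 -0.6145
step 3	theta: -0.8242 0.5424 -0.0827 -0.2318	qdot: -0.0122 -0.0571 -0.0220 0.0321	ee: -0.0259 -0.5634 0.7075	τ: 11.9393 1.2068 -3.4786 -0.6131
step 4	theta: -0.8244 0.5425 -0.0825 -0.2321	qdot: -0.0054 -0.0554 -0.0183 0.0375	ee: -0.0259 -0.5636 0.7074	τ: 11.8623 1.1940 -3.4517 -0.6117
step 5	theta: -0.8244 0.5425 -0.0823 -0.2323	qdot: -0.0018 -0.0529 -0.0183 0.0411	ee: -0.0259 -0.5636 0.7073	τ: 11.8067 1.1841 -3.4307 -0.6103
step 6	theta: -0.8244 0.5426 -0.0821 -0.2325	qdot: 0.0002 -0.0504 -0.0196 0.0435	ee: -0.0259 -0.5637 0.7073	τ: 11.7658 1.1764 -3.4143 -0.6091
step 7	theta: -0.8244 0.5428 -0.0820 -0.2326	qdot: 0.0012 -0.0483 -0.0213 0.0451	ee: -0.0259 -0.5637 0.7073	τ: 11.7353 1.1705 -3.4017 -0.6082
step 8	theta: -0.8244 0.5430 -0.0818 -0.2328	qdot: 0.0018 -0.0467 -0.0229 0.0462	ee: -0.0259 -0.5637 0.7073	τ: 11.7123 1.1659 -3.3919 -0.6074
step 9	theta: -0.8243 0.5432 -0.0817 -0.2329	qdot: 0.0021 -0.0456 -0.0242 0.0469	ee: -0.0259 -0.5637 0.7073	τ: 11.6949 1.1624 -3.3845 -0.6068
step 10	theta: -0.8243 0.5434 -0.0816 -0.2330	qdot: 0.0023 -0.0449 -0.0252 0.0474	ee: -0.0259 -0.5637 0.7073	τ: 11.6817 1.1597 -3.3788 -0.6064
step 11	theta: -0.8243 0.5436 -0.0815 -0.2331	qdot: 0.0024 -0.0444 -0.0260 0.0477	ee: -0.0259 -0.5636 0.7073	τ: 11.6716 1.1575 -3.3744 -0.6061
step 12	theta: -0.8242 0.5438 -0.0814 -0.2332	qdot: 0.0025 -0.0442 -0.0266 0.0478	ee: -0.0259 -0.5636 0.7074	τ: 11.6639 1.1558 -3.3711 -0.6059
step 13	theta: -0.8242 0.5440 -0.0813 -0.2333	qdot: 0.0025 -0.0442 -0.0270 0.0479	ee: -0.0260 -0.5636 0.7074	τ: 11.6580 1.1545 -3.3685 -0.6058
step 14	theta: -0.8241 0.5443 -0.0812 -0.2334	qdot: 0.0025 -0.0442 -0.0273 0.0480	ee: -0.0260 -0.5635 0.7074	τ: 11.6535 1.1534 -3.3666 -0.6057
step 15	theta: -0.8241 0.5445 -0.0812 -0.2335	qdot: 0.0025 -0.0443 -0.0275 0.0480	ee: -0.0260 -0.5635 0.7074	τ: 11.6501 1.1526 -3.3652 -0.6057
step 16	theta: -0.8241 0.5447 -0.0811 -0.2335	qdot: 0.0024 -0.0445 -0.0276 0.0480	ee: -0.0260 -0.5634 0.7075	τ: 11.6474 1.1519 -3.3641 -0.6058
step 17	theta: -0.8240 0.5449 -0.0810 -0.2336	qdot: 0.0024 -0.0448 -0.0276 0.0479	ee: -0.0260 -0.5634 0.7075	τ: 11.6454 1.1513 -3.3633 -0.6059
step 18	theta: -0.8240 0.5452 -0.0810 -0.2337	qdot: 0.0023 -0.0450 -0.0277 0.0479	ee: -0.0260 -0.5633 0.7075	τ: 11.6439 1.1508 -3.3627 -0.6060
step 19	theta: -0.8240 0.5454 -0.0809 -0.2338	qdot: 0.0022 -0.0453 -0.0277 0.0479	ee: -0.0261 -0.5633 0.7075	τ: 11.6427 1.1504 -3.3623 -0.6062
step 20	theta: -0.8239 0.5456 -0.0808 -0.2339	qdot: 0.0022 -0.0456 -0.0276 0.0478	ee: -0.0261 -0.5633 0.7076	τ: 11.6418 1.1500 -3.3620 -0.6064
step 21	theta: -0.8239 0.5458 -0.0807 -0.2340	qdot: 0.0021 -0.0459 -0.0276 0.0478	ee: -0.0261 -0.5632 0.7076	τ: 11.6412 1.1497 -3.3618 -0.6065
step 22	theta: -0.8238 0.5460 -0.0807 -0.2341	qdot: 0.0020 -0.0462 -0.0276 0.0478	ee: -0.0261 -0.5632 0.7076	τ: 11.6407 1.1494 -3.3616 -0.6067
step 23	theta: -0.8238 0.5462 -0.0806 -0.2342	qdot: 0.0020 -0.0464 -0.0275 0.0477	ee: -0.0261 -0.5632 0.7076	τ: 16.8474 4.6575 -4.7586 2.1988
step 24	theta: -0.8237 0.5530 -0.0808 -0.2287	qdot: 0.0182 0.8669 -0.0420 0.7462	ee: -0.0283 -0.5627 0.7082	τ: 10.2056 0.2018 -2.9710 -1.3641
step 25	theta: -0.8233 0.5630 -0.0816 -0.2188	qdot: 0.0246 0.4938 -0.0582 0.5695	ee: -0.0319 -0.5618 0.7091	τ: 10.5417 0.4409 -3.0577 -1.1653
step 26	theta: -0.8230 0.5687 -0.0824 -0.2114	qdot: 0.0256 0.2720 -0.0473 0.4019	ee: -0.0343 -0.5613 0.7097	τ: 10.8058 0.6154 -3.1363 -1.0209
step 27	theta: -0.8226 0.5716 -0.0831 -0.2064	qdot: 0.0237 0.1236 -0.0369 0.2744	ee: -0.0358 -0.5610 0.7102	τ: 11.0111 0.7443 -3.2009 -0.9163
step 28	theta: -0.8223 0.5727 -0.0836 -0.2029	qdot: 0.0205 0.0283 -0.0270 0.1763	ee: -0.0366 -0.5608 0.7104	τ: 11.1696 0.8393 -3.2519 -0.8401
step 29	theta: -0.8220 0.5727 -0.0840 -0.2009	qdot: 0.0135 0.0551 0.0153 0.0354	ee: -0.0370 -0.5607 0.7106	τ: 11.2905 0.8973 -3.2881 -0.7853
step 30	theta: -0.8218 0.5727 -0.0841 -0.2001	qdot: 0.0072 0.0500 0.0281 -0.0345	ee: -0.0372 -0.5606 0.7106	τ: 11.3809 0.9392 -3.3138 -0.7499
step 31	theta: -0.8218 0.5723 -0.0842 -0.2000	qdot: 0.0033 0.0290 0.0291 -0.0660	ee: -0.0371 -0.5606 0.7107	τ: 11.4472 0.9716 -3.3334 -0.7255
step 32	theta: -0.8218 0.5716 -0.0843 -0.2002	qdot: 0.0010 0.0117 0.0293 -0.0848	ee: -0.0369 -0.5606 0.7107	τ: 11.4957 0.9964 -3.3481 -0.7076
step 33	theta: -0.8218 0.5708 -0.0843 -0.2008	qdot: -0.0007 -0.0043 0.0263 -0.0911	ee: -0.0367 -0.5606 0.7106	τ: 11.5309 1.0148 -3.3585 -0.6953
step 34	theta: -0.8218 0.5700 -0.0843 -0.2016	qdot: -0.0030 -0.0163 0.0198 -0.0904	ee: -0.0364 -0.5607 0.7106	τ: 11.5555 1.0273 -3.3638 -0.6867
step 35	theta: -0.8219 0.5699 -0.0840 -0.2031	qdot: -0.0058 -0.0549 -0.0052 -0.0559	ee: -0.0361 -0.5607 0.7105	τ: 11.5719 1.0362 -3.3648 -0.6839
step 36	theta: -0.8219 0.5697 -0.0838 -0.2044	qdot: -0.0049 -0.0896 -0.0182 -0.0309	ee: -0.0358 -0.5607 0.7104	τ: 11.5852 1.0477 -3.3692 -0.6793
step 37	theta: -0.8220 0.5692 -0.0836 -0.2057	qdot: -0.0044 -0.0847 -0.0134 -0.0372	ee: -0.0355 -0.5608 0.7104	τ: 11.5961 1.0542 -3.3729 -0.6748
step 38	theta: -0.8221 0.5687 -0.0833 -0.2069	qdot: -0.0043 -0.0829 -0.0119 -0.0383	ee: -0.0351 -0.5608 0.7103
any joint saturated: no


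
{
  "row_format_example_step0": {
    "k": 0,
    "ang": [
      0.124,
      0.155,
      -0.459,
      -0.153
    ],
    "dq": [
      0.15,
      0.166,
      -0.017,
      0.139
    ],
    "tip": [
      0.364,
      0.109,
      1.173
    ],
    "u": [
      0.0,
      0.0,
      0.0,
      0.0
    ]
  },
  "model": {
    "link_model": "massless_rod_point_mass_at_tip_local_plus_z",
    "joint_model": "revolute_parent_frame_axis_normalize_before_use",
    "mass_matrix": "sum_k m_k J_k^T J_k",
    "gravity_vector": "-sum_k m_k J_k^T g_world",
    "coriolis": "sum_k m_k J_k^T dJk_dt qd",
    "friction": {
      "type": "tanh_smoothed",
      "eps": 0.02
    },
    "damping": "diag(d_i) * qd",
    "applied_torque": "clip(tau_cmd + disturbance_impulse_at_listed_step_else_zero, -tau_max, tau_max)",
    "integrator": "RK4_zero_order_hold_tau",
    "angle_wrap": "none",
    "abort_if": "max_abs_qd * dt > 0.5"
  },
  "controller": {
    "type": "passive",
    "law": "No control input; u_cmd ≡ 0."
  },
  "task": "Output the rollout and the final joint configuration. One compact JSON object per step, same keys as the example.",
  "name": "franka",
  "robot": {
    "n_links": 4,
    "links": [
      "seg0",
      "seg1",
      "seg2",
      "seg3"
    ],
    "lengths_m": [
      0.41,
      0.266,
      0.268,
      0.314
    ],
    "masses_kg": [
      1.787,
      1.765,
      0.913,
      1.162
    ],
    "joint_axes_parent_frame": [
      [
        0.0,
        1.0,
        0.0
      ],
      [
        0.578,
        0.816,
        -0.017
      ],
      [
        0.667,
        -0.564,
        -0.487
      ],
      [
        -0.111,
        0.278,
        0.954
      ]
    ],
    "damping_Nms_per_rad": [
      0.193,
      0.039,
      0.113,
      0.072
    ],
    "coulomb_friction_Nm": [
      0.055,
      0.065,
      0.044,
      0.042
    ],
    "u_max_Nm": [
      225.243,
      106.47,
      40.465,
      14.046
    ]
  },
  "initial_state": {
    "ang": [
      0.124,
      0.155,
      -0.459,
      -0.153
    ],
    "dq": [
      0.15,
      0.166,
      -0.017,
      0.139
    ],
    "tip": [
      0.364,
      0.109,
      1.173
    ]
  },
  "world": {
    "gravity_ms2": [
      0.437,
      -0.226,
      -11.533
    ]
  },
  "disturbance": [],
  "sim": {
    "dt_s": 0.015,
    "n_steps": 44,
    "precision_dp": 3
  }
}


{"k":1,"ang":[0.126,0.159,-0.462,-0.16],"dq":[0.098,0.385,-0.409,-0.876],"tip":[0.369,0.109,1.171],"u":[0.0,0.0,0.0,0.0]}
{"k":2,"ang":[0.127,0.166,-0.471,-0.177],"dq":[0.056,0.57,-0.713,-1.369],"tip":[0.375,0.108,1.168],"u":[0.0,0.0,0.0,0.0]}
{"k":3,"ang":[0.128,0.176,-0.484,-0.2],"dq":[0.018,0.745,-0.981,-1.647],"tip":[0.382,0.108,1.165],"u":[0.0,0.0,0.0,0.0]}
{"k":4,"ang":[0.128,0.189,-0.5,-0.226],"dq":[-0.018,0.919,-1.231,-1.81],"tip":[0.391,0.109,1.16],"u":[0.0,0.0,0.0,0.0]}
{"k":5,"ang":[0.127,0.204,-0.521,-0.254],"dq":[-0.052,1.097,-1.472,-1.911],"tip":[0.4,0.11,1.154],"u":[0.0,0.0,0.0,0.0]}
{"k":6,"ang":[0.126,0.222,-0.544,-0.283],"dq":[-0.087,1.284,-1.712,-1.979],"tip":[0.411,0.111,1.147],"u":[0.0,0.0,0.0,0.0]}
{"k":7,"ang":[0.124,0.242,-0.572,-0.313],"dq":[-0.121,1.482,-1.952,-2.018],"tip":[0.424,0.112,1.138],"u":[0.0,0.0,0.0,0.0]}
{"k":8,"ang":[0.122,0.266,-0.603,-0.344],"dq":[-0.154,1.695,-2.192,-2.029],"tip":[0.437,0.114,1.128],"u":[0.0,0.0,0.0,0.0]}
{"k":9,"ang":[0.12,0.293,-0.638,-0.374],"dq":[-0.187,1.924,-2.43,-2.005],"tip":[0.452,0.117,1.117],"u":[0.0,0.0,0.0,0.0]}
{"k":10,"ang":[0.117,0.324,-0.676,-0.404],"dq":[-0.218,2.168,-2.664,-1.94],"tip":[0.467,0.119,1.103],"u":[0.0,0.0,0.0,0.0]}
{"k":11,"ang":[0.113,0.359,-0.718,-0.432],"dq":[-0.245,2.431,-2.891,-1.826],"tip":[0.484,0.122,1.088],"u":[0.0,0.0,0.0,0.0]}
{"k":12,"ang":[0.109,0.397,-0.763,-0.458],"dq":[-0.267,2.711,-3.106,-1.653],"tip":[0.501,0.125,1.07],"u":[0.0,0.0,0.0,0.0]}
{"k":13,"ang":[0.105,0.44,-0.811,-0.481],"dq":[-0.282,3.009,-3.303,-1.414],"tip":[0.519,0.128,1.051],"u":[0.0,0.0,0.0,0.0]}
{"k":14,"ang":[0.101,0.487,-0.862,-0.5],"dq":[-0.289,3.325,-3.477,-1.104],"tip":[0.538,0.131,1.028],"u":[0.0,0.0,0.0,0.0]}
{"k":15,"ang":[0.097,0.54,-0.915,-0.514],"dq":[-0.283,3.657,-3.62,-0.722],"tip":[0.557,0.134,1.003],"u":[0.0,0.0,0.0,0.0]}
{"k":16,"ang":[0.093,0.597,-0.97,-0.522],"dq":[-0.264,4.005,-3.724,-0.27],"tip":[0.576,0.137,0.975],"u":[0.0,0.0,0.0,0.0]}
{"k":17,"ang":[0.089,0.66,-1.026,-0.522],"dq":[-0.228,4.371,-3.793,0.157],"tip":[0.595,0.14,0.945],"u":[0.0,0.0,0.0,0.0]}
{"k":18,"ang":[0.086,0.728,-1.084,-0.518],"dq":[-0.171,4.761,-3.844,0.4],"tip":[0.614,0.142,0.911],"u":[0.0,0.0,0.0,0.0]}
{"k":19,"ang":[0.084,0.803,-1.141,-0.51],"dq":[-0.09,5.145,-3.825,0.753],"tip":[0.633,0.145,0.875],"u":[0.0,0.0,0.0,0.0]}
{"k":20,"ang":[0.083,0.883,-1.198,-0.495],"dq":[0.017,5.518,-3.738,1.141],"tip":[0.651,0.147,0.836],"u":[0.0,0.0,0.0,0.0]}
{"k":21,"ang":[0.084,0.968,-1.253,-0.476],"dq":[0.154,5.871,-3.586,1.493],"tip":[0.669,0.148,0.794],"u":[0.0,0.0,0.0,0.0]}
{"k":22,"ang":[0.088,1.059,-1.305,-0.451],"dq":[0.325,6.189,-3.377,1.727],"tip":[0.686,0.149,0.75],"u":[0.0,0.0,0.0,0.0]}
{"k":23,"ang":[0.094,1.154,-1.354,-0.425],"dq":[0.535,6.455,-3.125,1.763],"tip":[0.703,0.149,0.702],"u":[0.0,0.0,0.0,0.0]}
{"k":24,"ang":[0.104,1.252,-1.399,-0.4],"dq":[0.789,6.653,-2.847,1.534],"tip":[0.719,0.149,0.652],"u":[0.0,0.0,0.0,0.0]}
{"k":25,"ang":[0.118,1.353,-1.44,-0.38],"dq":[1.093,6.765,-2.564,0.997],"tip":[0.735,0.147,0.599],"u":[0.0,0.0,0.0,0.0]}
{"k":26,"ang":[0.137,1.454,-1.476,-0.371],"dq":[1.449,6.776,-2.293,0.146],"tip":[0.75,0.145,0.543],"u":[0.0,0.0,0.0,0.0]}
{"k":27,"ang":[0.162,1.555,-1.508,-0.376],"dq":[1.856,6.657,-1.992,-0.713],"tip":[0.764,0.142,0.483],"u":[0.0,0.0,0.0,0.0]}
{"k":28,"ang":[0.193,1.654,-1.536,-0.394],"dq":[2.322,6.415,-1.715,-1.801],"tip":[0.778,0.139,0.42],"u":[0.0,0.0,0.0,0.0]}
{"k":29,"ang":[0.232,1.747,-1.56,-0.43],"dq":[2.848,6.043,-1.462,-3.023],"tip":[0.79,0.134,0.352],"u":[0.0,0.0,0.0,0.0]}
{"k":30,"ang":[0.279,1.834,-1.58,-0.485],"dq":[3.431,5.534,-1.21,-4.216],"tip":[0.799,0.129,0.279],"u":[0.0,0.0,0.0,0.0]}
{"k":31,"ang":[0.335,1.912,-1.596,-0.556],"dq":[4.06,4.878,-0.932,-5.232],"tip":[0.806,0.123,0.202],"u":[0.0,0.0,0.0,0.0]}
{"k":32,"ang":[0.401,1.98,-1.607,-0.64],"dq":[4.722,4.066,-0.597,-5.956],"tip":[0.809,0.117,0.122],"u":[0.0,0.0,0.0,0.0]}
{"k":33,"ang":[0.477,2.034,-1.613,-0.733],"dq":[5.396,3.09,-0.18,-6.31],"tip":[0.807,0.109,0.038],"u":[0.0,0.0,0.0,0.0]}
{"k":34,"ang":[0.563,2.072,-1.612,-0.828],"dq":[6.065,1.949,0.32,-6.273],"tip":[0.799,0.1,-0.048],"u":[0.0,0.0,0.0,0.0]}
{"k":35,"ang":[0.659,2.091,-1.603,-0.918],"dq":[6.704,0.641,0.918,-5.773],"tip":[0.786,0.09,-0.136],"u":[0.0,0.0,0.0,0.0]}
{"k":36,"ang":[0.764,2.09,-1.584,-0.998],"dq":[7.297,-0.816,1.595,-4.799],"tip":[0.768,0.08,-0.224],"u":[0.0,0.0,0.0,0.0]}
{"k":37,"ang":[0.877,2.066,-1.555,-1.06],"dq":[7.831,-2.409,2.334,-3.314],"tip":[0.744,0.068,-0.312],"u":[0.0,0.0,0.0,0.0]}
{"k":38,"ang":[0.998,2.017,-1.514,-1.095],"dq":[8.305,-4.113,3.119,-1.321],"tip":[0.717,0.056,-0.399],"u":[0.0,0.0,0.0,0.0]}
{"k":39,"ang":[1.126,1.942,-1.461,-1.097],"dq":[8.724,-5.896,3.95,1.112],"tip":[0.686,0.042,-0.484],"u":[0.0,0.0,0.0,0.0]}
{"k":40,"ang":[1.26,1.84,-1.395,-1.061],"dq":[9.105,-7.72,4.863,3.82],"tip":[0.652,0.028,-0.569],"u":[0.0,0.0,0.0,0.0]}
{"k":41,"ang":[1.399,1.711,-1.314,-0.98],"dq":[9.464,-9.577,5.985,7.097],"tip":[0.618,0.013,-0.652],"u":[0.0,0.0,0.0,0.0]}
{"k":42,"ang":[1.544,1.553,-1.214,-0.844],"dq":[9.836,-11.426,7.469,11.242],"tip":[0.584,-0.003,-0.735],"u":[0.0,0.0,0.0,0.0]}
{"k":43,"ang":[1.695,1.368,-1.087,-0.635],"dq":[10.275,-13.196,9.544,16.839],"tip":[0.55,-0.021,-0.818],"u":[0.0,0.0,0.0,0.0]}
{"k":44,"ang":[1.853,1.158,-0.923,-0.328],"dq":[10.868,-14.706,12.521,24.483],"tip":[0.519,-0.039,-0.9]}
{"summary": "final ang (rad): 1.853 1.158 -0.923 -0.328"}


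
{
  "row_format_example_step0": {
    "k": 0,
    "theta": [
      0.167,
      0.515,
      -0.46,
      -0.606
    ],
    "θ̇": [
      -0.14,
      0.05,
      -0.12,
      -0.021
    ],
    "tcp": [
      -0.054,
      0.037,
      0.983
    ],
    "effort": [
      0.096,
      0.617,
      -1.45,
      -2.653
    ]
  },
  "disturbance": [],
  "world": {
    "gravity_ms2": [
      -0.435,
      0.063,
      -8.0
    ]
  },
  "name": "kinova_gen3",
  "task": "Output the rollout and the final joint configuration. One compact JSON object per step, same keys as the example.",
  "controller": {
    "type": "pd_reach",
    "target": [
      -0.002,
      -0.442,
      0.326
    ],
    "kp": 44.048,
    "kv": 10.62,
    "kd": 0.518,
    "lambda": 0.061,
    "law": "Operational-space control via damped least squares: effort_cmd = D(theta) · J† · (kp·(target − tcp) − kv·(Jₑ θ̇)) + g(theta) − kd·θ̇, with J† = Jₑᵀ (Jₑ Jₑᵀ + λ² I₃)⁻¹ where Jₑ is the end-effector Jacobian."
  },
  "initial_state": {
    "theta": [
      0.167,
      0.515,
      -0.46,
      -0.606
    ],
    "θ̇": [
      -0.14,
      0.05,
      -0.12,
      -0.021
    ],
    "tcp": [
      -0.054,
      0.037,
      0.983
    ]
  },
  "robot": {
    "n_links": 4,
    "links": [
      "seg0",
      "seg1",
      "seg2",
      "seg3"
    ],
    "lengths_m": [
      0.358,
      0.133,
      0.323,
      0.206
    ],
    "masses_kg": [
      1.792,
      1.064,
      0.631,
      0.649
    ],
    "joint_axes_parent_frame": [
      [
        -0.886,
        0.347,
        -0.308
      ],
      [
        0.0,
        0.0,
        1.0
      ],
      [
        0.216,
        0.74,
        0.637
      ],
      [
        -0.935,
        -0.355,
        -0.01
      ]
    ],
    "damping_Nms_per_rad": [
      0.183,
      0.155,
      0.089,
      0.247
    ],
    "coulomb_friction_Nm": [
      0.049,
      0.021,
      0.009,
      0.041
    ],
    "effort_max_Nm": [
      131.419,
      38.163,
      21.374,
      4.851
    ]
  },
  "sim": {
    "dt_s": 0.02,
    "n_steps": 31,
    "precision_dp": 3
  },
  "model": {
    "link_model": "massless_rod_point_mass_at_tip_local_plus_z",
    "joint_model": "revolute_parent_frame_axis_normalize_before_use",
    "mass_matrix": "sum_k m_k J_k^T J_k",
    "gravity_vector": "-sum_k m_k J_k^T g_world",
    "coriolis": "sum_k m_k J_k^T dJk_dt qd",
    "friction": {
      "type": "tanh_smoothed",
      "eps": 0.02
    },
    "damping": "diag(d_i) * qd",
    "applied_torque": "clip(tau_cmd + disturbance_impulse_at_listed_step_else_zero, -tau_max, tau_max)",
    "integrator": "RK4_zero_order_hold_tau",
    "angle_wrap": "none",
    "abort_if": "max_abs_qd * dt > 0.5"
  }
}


{"k":1,"theta":[0.168,0.521,-0.475,-0.644],"\u03b8\u0307":[0.194,0.66,-1.403,-3.489],"tcp":[-0.055,0.031,0.979],"effort":[0.018,0.209,-0.364,-0.424]}
{"k":2,"theta":[0.173,0.544,-0.508,-0.712],"\u03b8\u0307":[0.307,1.537,-1.834,-3.383],"tcp":[-0.057,0.022,0.971],"effort":[-2.284,-0.011,0.113,-0.527]}
{"k":3,"theta":[0.178,0.565,-0.543,-0.783],"\u03b8\u0307":[0.233,0.678,-1.736,-3.7],"tcp":[-0.059,0.014,0.962],"effort":[-4.451,0.702,0.352,-0.374]}
{"k":4,"theta":[0.183,0.586,-0.58,-0.852],"\u03b8\u0307":[0.233,1.354,-1.925,-3.229],"tcp":[-0.062,0.005,0.953],"effort":[-5.751,0.547,0.613,-0.615]}
{"k":5,"theta":[0.186,0.607,-0.617,-0.918],"\u03b8\u0307":[0.112,0.791,-1.771,-3.415],"tcp":[-0.066,-0.004,0.942],"effort":[-6.8,1.021,0.734,-0.439]}
{"k":6,"theta":[0.188,0.627,-0.653,-0.983],"\u03b8\u0307":[0.047,1.139,-1.839,-3.109],"tcp":[-0.069,-0.014,0.932],"effort":[-7.242,0.958,0.905,-0.521]}
{"k":7,"theta":[0.187,0.648,-0.689,-1.045],"\u03b8\u0307":[-0.073,0.952,-1.741,-3.127],"tcp":[-0.073,-0.024,0.92],"effort":[-7.518,1.152,1.001,-0.391]}
{"k":8,"theta":[0.185,0.668,-0.724,-1.106],"\u03b8\u0307":[-0.174,1.057,-1.722,-2.965],"tcp":[-0.077,-0.036,0.909],"effort":[-7.468,1.154,1.115,-0.356]}
{"k":9,"theta":[0.18,0.689,-0.757,-1.164],"\u03b8\u0307":[-0.292,1.027,-1.655,-2.888],"tcp":[-0.081,-0.049,0.897],"effort":[-7.259,1.201,1.202,-0.265]}
{"k":10,"theta":[0.173,0.71,-0.79,-1.221],"\u03b8\u0307":[-0.406,1.051,-1.602,-2.77],"tcp":[-0.085,-0.063,0.884],"effort":[-6.871,1.193,1.29,-0.196]}
{"k":11,"theta":[0.164,0.731,-0.821,-1.275],"\u03b8\u0307":[-0.52,1.056,-1.54,-2.663],"tcp":[-0.088,-0.078,0.872],"effort":[-6.36,1.175,1.371,-0.122]}
{"k":12,"theta":[0.153,0.752,-0.852,-1.327],"\u03b8\u0307":[-0.63,1.064,-1.478,-2.549],"tcp":[-0.092,-0.094,0.859],"effort":[-5.743,1.137,1.449,-0.057]}
{"k":13,"theta":[0.139,0.774,-0.881,-1.377],"\u03b8\u0307":[-0.737,1.067,-1.414,-2.435],"tcp":[-0.095,-0.111,0.846],"effort":[-5.044,1.086,1.523,0.001]}
{"k":14,"theta":[0.123,0.795,-0.908,-1.424],"\u03b8\u0307":[-0.837,1.068,-1.349,-2.319],"tcp":[-0.098,-0.128,0.832],"effort":[-4.279,1.024,1.595,0.05]}
{"k":15,"theta":[0.106,0.817,-0.935,-1.469],"\u03b8\u0307":[-0.932,1.064,-1.282,-2.203],"tcp":[-0.101,-0.146,0.819],"effort":[-3.463,0.955,1.663,0.09]}
{"k":16,"theta":[0.086,0.838,-0.96,-1.512],"\u03b8\u0307":[-1.019,1.058,-1.215,-2.089],"tcp":[-0.104,-0.165,0.805],"effort":[-2.608,0.879,1.728,0.12]}
{"k":17,"theta":[0.065,0.859,-0.983,-1.553],"\u03b8\u0307":[-1.098,1.048,-1.147,-1.977],"tcp":[-0.106,-0.184,0.791],"effort":[-1.727,0.799,1.79,0.14]}
{"k":18,"theta":[0.042,0.88,-1.006,-1.591],"\u03b8\u0307":[-1.168,1.035,-1.078,-1.867],"tcp":[-0.109,-0.203,0.776],"effort":[-0.829,0.717,1.848,0.153]}
{"k":19,"theta":[0.018,0.901,-1.026,-1.627],"\u03b8\u0307":[-1.23,1.02,-1.01,-1.762],"tcp":[-0.111,-0.222,0.762],"effort":[0.076,0.634,1.903,0.157]}
{"k":20,"theta":[-0.007,0.921,-1.046,-1.662],"\u03b8\u0307":[-1.282,1.002,-0.943,-1.662],"tcp":[-0.112,-0.241,0.747],"effort":[0.979,0.552,1.954,0.155]}
{"k":21,"theta":[-0.033,0.941,-1.064,-1.694],"\u03b8\u0307":[-1.325,0.983,-0.877,-1.567],"tcp":[-0.113,-0.26,0.733],"effort":[1.872,0.472,2.002,0.147]}
{"k":22,"theta":[-0.06,0.96,-1.081,-1.724],"\u03b8\u0307":[-1.359,0.963,-0.813,-1.477],"tcp":[-0.114,-0.278,0.718],"effort":[2.747,0.394,2.047,0.134]}
{"k":23,"theta":[-0.087,0.979,-1.097,-1.753],"\u03b8\u0307":[-1.385,0.942,-0.752,-1.394],"tcp":[-0.115,-0.297,0.703],"effort":[3.598,0.32,2.089,0.116]}
{"k":24,"theta":[-0.115,0.998,-1.111,-1.78],"\u03b8\u0307":[-1.401,0.92,-0.694,-1.317],"tcp":[-0.115,-0.315,0.688],"effort":[4.418,0.251,2.128,0.096]}
{"k":25,"theta":[-0.143,1.016,-1.125,-1.806],"\u03b8\u0307":[-1.409,0.899,-0.639,-1.246],"tcp":[-0.115,-0.332,0.673],"effort":[5.202,0.188,2.164,0.073]}
{"k":26,"theta":[-0.171,1.034,-1.137,-1.83],"\u03b8\u0307":[-1.41,0.877,-0.588,-1.181],"tcp":[-0.115,-0.348,0.658],"effort":[5.947,0.13,2.197,0.049]}
{"k":27,"theta":[-0.199,1.051,-1.148,-1.853],"\u03b8\u0307":[-1.403,0.857,-0.54,-1.122],"tcp":[-0.114,-0.364,0.643],"effort":[6.647,0.078,2.228,0.023]}
{"k":28,"theta":[-0.227,1.068,-1.159,-1.875],"\u03b8\u0307":[-1.389,0.837,-0.497,-1.069],"tcp":[-0.113,-0.38,0.629],"effort":[7.301,0.033,2.257,-0.002]}
{"k":29,"theta":[-0.255,1.085,-1.168,-1.896],"\u03b8\u0307":[-1.37,0.818,-0.458,-1.021],"tcp":[-0.112,-0.394,0.614],"effort":[7.907,-0.006,2.283,-0.028]}
{"k":30,"theta":[-0.282,1.101,-1.177,-1.916],"\u03b8\u0307":[-1.345,0.8,-0.422,-0.978],"tcp":[-0.11,-0.408,0.6],"effort":[8.465,-0.039,2.307,-0.053]}
{"k":31,"theta":[-0.308,1.117,-1.185,-1.935],"\u03b8\u0307":[-1.315,0.783,-0.39,-0.939],"tcp":[-0.108,-0.421,0.586]}
{"summary": "final theta (rad): -0.308 1.117 -1.185 -1.935"}


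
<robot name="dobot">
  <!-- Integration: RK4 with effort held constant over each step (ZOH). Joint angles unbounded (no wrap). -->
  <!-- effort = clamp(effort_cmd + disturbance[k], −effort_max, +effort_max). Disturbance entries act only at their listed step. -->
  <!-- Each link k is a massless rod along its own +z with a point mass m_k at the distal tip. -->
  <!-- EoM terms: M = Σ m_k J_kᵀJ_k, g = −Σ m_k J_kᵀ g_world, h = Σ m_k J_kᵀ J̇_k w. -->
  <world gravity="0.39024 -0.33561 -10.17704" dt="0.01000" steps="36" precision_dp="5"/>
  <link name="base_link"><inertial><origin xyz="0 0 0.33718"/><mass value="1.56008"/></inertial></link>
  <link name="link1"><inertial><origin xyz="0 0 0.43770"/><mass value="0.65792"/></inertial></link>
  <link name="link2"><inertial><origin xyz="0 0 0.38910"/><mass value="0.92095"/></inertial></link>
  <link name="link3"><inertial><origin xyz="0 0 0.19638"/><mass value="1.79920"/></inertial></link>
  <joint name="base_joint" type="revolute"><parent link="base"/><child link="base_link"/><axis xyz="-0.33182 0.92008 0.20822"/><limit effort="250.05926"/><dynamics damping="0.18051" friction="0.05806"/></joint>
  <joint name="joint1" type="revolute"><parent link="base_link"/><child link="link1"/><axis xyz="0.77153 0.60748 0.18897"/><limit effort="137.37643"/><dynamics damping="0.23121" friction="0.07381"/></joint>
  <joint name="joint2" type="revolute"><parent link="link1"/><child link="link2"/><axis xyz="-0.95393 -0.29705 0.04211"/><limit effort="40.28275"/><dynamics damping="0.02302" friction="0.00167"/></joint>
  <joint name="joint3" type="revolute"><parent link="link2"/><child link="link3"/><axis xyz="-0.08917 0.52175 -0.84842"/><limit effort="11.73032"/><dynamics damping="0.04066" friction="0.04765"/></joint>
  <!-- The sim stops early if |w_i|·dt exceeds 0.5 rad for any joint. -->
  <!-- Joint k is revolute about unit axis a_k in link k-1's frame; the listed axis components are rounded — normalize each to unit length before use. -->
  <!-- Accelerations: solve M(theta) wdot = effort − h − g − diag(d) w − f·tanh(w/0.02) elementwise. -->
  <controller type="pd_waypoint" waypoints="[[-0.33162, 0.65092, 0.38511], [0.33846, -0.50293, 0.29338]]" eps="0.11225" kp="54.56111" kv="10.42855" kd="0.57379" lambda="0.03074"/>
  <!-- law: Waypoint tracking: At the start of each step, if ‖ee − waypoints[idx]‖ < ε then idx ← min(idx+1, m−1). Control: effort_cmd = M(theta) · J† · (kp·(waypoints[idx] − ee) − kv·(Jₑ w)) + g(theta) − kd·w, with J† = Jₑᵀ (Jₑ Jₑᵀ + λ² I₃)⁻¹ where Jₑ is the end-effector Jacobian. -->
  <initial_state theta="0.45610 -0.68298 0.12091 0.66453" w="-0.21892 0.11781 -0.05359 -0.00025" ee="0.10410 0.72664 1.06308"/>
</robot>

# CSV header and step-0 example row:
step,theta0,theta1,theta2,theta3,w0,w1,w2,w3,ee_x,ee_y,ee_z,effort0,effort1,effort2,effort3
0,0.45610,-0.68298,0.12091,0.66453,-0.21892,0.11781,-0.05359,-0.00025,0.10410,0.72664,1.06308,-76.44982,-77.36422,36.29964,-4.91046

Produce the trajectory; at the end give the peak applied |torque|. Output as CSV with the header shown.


step,theta0,theta1,theta2,theta3,w0,w1,w2,w3,ee_x,ee_y,ee_z,effort0,effort1,effort2,effort3
1,0.45084,-0.67970,0.12969,0.68521,-0.82845,0.53871,1.80867,4.07434,0.10202,0.72548,1.06333,-72.05447,-66.36882,30.30963,-6.67727
2,0.44062,-0.67215,0.15460,0.72548,-1.21463,0.96915,3.16476,3.94991,0.09706,0.72543,1.06144,-66.07124,-49.80555,23.48820,-5.81472
3,0.42654,-0.65951,0.19359,0.76165,-1.59796,1.55019,4.61371,3.22716,0.08892,0.72648,1.05784,-58.99882,-31.63502,16.35915,-4.63760
4,0.40862,-0.64027,0.24762,0.78839,-1.97879,2.28184,6.15145,2.03693,0.07800,0.72818,1.05245,-49.18924,-16.06398,10.01366,-3.27076
5,0.38720,-0.61385,0.31603,0.80187,-2.29237,2.97839,7.47232,0.57456,0.06482,0.72990,1.04507,-37.14306,-6.67421,5.61776,-1.89029
6,0.36329,-0.58181,0.39494,0.80194,-2.48061,3.40293,8.25688,-0.57962,0.04999,0.73101,1.03553,-25.63372,-3.07388,3.23821,-0.86115
7,0.33814,-0.54728,0.47869,0.79327,-2.54426,3.48728,8.46534,-1.15239,0.03414,0.73105,1.02388,-16.63452,-2.22711,1.96234,-0.28843
8,0.31280,-0.51317,0.56247,0.78077,-2.52549,3.32857,8.28388,-1.32422,0.01777,0.72999,1.01036,-10.24383,-1.82611,0.93953,0.00760
9,0.28785,-0.48131,0.64340,0.76757,-2.46741,3.04468,7.91218,-1.29450,0.00118,0.72799,0.99527,-5.80934,-1.05598,-0.20834,0.18268
10,0.26357,-0.45255,0.72024,0.75492,-2.39511,2.71285,7.47002,-1.22033,-0.01541,0.72533,0.97888,-2.67459,0.20303,-1.56880,0.34251
11,0.24001,-0.42716,0.79259,0.74297,-2.32132,2.37148,7.01494,-1.15992,-0.03188,0.72223,0.96141,-0.39388,1.83217,-3.10514,0.52085
12,0.21716,-0.40515,0.86045,0.73154,-2.25196,2.03735,6.57075,-1.12472,-0.04813,0.71886,0.94304,1.30953,3.68353,-4.74970,0.71968
13,0.19497,-0.38641,0.92397,0.72036,-2.18953,1.71729,6.14566,-1.11159,-0.06407,0.71536,0.92393,2.60871,5.63799,-6.43777,0.93193
14,0.17336,-0.37078,0.98335,0.70925,-2.13489,1.41390,5.74140,-1.11467,-0.07963,0.71179,0.90421,3.61601,7.61054,-8.11621,1.14965
15,0.15226,-0.35809,1.03879,0.69806,-2.08812,1.12811,5.35731,-1.12869,-0.09474,0.70824,0.88402,4.40748,9.54321,-9.74386,1.36614
16,0.13158,-0.34817,1.09050,0.68671,-2.04888,0.86025,4.99202,-1.14952,-0.10934,0.70473,0.86348,5.03660,11.39738,-11.28994,1.57615
17,0.11127,-0.34084,1.13865,0.67513,-2.01666,0.61047,4.64423,-1.17399,-0.12339,0.70130,0.84271,5.54217,13.14791,-12.73215,1.77576
18,0.09124,-0.33591,1.18340,0.66329,-1.99083,0.37885,4.31286,-1.19969,-0.13683,0.69797,0.82183,5.95307,14.77895,-14.05507,1.96207
19,0.07143,-0.33321,1.22493,0.65121,-1.97071,0.16550,3.99714,-1.22472,-0.14964,0.69474,0.80093,6.29122,16.28118,-15.24890,2.13302
20,0.05181,-0.33254,1.26337,0.63887,-1.95555,-0.02901,3.69700,-1.24879,-0.16180,0.69162,0.78013,6.57479,17.64788,-16.30885,2.28794
21,0.03231,-0.33372,1.29891,0.62628,-1.94457,-0.20274,3.41402,-1.27433,-0.17327,0.68861,0.75951,6.82125,18.86830,-17.23551,2.42801
22,0.01290,-0.33654,1.33169,0.61348,-1.93715,-0.35880,3.14533,-1.29093,-0.18407,0.68572,0.73916,7.02998,19.95289,-18.02693,2.54716
23,-0.00644,-0.34083,1.36185,0.60053,-1.93244,-0.49724,2.89073,-1.30130,-0.19418,0.68294,0.71917,7.21279,20.90661,-18.68752,2.64779
24,-0.02575,-0.34642,1.38954,0.58751,-1.92971,-0.61832,2.65016,-1.30582,-0.20361,0.68027,0.69959,7.37704,21.73387,-19.22304,2.73091
25,-0.04504,-0.35313,1.41490,0.57446,-1.92829,-0.72248,2.42356,-1.30437,-0.21237,0.67772,0.68051,7.52795,22.43958,-19.64055,2.79737
26,-0.06432,-0.36081,1.43806,0.56146,-1.92753,-0.81031,2.21083,-1.29683,-0.22048,0.67528,0.66197,7.66945,23.02927,-19.94805,2.84814
27,-0.08359,-0.36928,1.45916,0.54855,-1.92683,-0.88254,2.01181,-1.28319,-0.22797,0.67296,0.64402,7.80455,23.50898,-20.15419,2.88429
28,-0.10285,-0.37840,1.47834,0.53581,-1.92563,-0.94003,1.82625,-1.26353,-0.23485,0.67075,0.62671,7.93549,23.88511,-20.26799,2.90706
29,-0.12209,-0.38803,1.49573,0.52330,-1.92343,-0.98375,1.65381,-1.23809,-0.24116,0.66865,0.61006,8.06397,24.16433,-20.29856,2.91772
30,-0.14131,-0.39803,1.51147,0.51106,-1.91979,-1.01474,1.49410,-1.20719,-0.24694,0.66666,0.59410,8.19123,24.35347,-20.25495,2.91762
31,-0.16048,-0.40827,1.52566,0.49915,-1.91431,-1.03409,1.34663,-1.17124,-0.25221,0.66477,0.57885,8.31815,24.45944,-20.14594,2.90809
32,-0.17959,-0.41866,1.53844,0.48763,-1.90669,-1.04294,1.21086,-1.13073,-0.25702,0.66299,0.56431,8.44532,24.48919,-19.97993,2.89045
33,-0.19860,-0.42910,1.54992,0.47653,-1.89666,-1.04244,1.08621,-1.08621,-0.26140,0.66132,0.55051,8.57313,24.44959,-19.76488,2.86598
34,-0.21751,-0.43948,1.56021,0.46589,-1.88400,-1.03372,0.97205,-1.03826,-0.26538,0.65974,0.53743,8.70176,24.34741,-19.50820,2.83587
35,-0.23627,-0.44974,1.56941,0.45574,-1.86859,-1.01788,0.86773,-0.98748,-0.26900,0.65825,0.52507,8.83128,24.18928,-19.21674,2.80125
36,-0.25487,-0.45981,1.57760,0.44611,-1.85031,-0.99599,0.77259,-0.93450,-0.27230,0.65687,0.51342,,,,
# max |effort| (N·m): 77.36422


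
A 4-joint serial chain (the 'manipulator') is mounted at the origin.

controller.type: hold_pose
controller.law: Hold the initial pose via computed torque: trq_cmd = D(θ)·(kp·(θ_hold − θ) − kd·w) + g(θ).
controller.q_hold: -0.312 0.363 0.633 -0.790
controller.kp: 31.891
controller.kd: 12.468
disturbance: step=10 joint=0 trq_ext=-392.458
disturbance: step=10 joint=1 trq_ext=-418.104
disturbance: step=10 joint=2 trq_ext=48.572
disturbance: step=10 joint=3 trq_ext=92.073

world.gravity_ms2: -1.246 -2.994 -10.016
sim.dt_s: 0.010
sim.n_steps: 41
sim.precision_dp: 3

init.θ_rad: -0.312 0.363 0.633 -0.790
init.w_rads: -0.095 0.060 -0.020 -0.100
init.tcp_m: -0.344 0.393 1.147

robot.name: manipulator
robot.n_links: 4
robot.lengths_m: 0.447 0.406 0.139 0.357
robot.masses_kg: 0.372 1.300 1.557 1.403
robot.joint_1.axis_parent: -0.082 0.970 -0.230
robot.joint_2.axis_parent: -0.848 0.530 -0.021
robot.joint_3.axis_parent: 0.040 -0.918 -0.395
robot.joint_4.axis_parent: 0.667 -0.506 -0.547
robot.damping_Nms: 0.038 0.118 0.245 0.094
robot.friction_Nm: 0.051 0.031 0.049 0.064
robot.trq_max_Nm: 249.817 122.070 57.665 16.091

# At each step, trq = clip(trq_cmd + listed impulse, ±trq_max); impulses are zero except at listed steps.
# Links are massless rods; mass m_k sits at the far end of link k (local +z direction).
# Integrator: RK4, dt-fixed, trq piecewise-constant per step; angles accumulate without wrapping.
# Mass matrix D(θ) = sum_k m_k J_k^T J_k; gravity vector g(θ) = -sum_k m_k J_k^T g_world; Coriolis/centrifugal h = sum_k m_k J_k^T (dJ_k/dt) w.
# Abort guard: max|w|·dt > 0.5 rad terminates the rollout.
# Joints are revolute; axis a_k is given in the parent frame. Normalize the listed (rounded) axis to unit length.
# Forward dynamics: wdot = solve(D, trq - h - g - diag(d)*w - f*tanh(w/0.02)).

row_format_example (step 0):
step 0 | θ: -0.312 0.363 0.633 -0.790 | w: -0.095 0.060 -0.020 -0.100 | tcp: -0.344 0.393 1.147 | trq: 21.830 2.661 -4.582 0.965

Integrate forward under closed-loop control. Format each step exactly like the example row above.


step 1 | θ: -0.313 0.364 0.633 -0.791 | w: -0.082 0.054 -0.013 -0.078 | tcp: -0.345 0.393 1.147 | trq: 21.473 2.647 -4.524 0.954
step 2 | θ: -0.314 0.364 0.633 -0.792 | w: -0.071 0.049 -0.009 -0.057 | tcp: -0.345 0.393 1.146 | trq: 21.148 2.635 -4.471 0.943
step 3 | θ: -0.314 0.365 0.633 -0.792 | w: -0.061 0.044 -0.006 -0.039 | tcp: -0.346 0.394 1.146 | trq: 20.853 2.624 -4.423 0.934
step 4 | θ: -0.315 0.365 0.633 -0.792 | w: -0.052 0.039 -0.004 -0.024 | tcp: -0.346 0.394 1.146 | trq: 20.585 2.614 -4.378 0.925
step 5 | θ: -0.315 0.365 0.633 -0.793 | w: -0.045 0.035 -0.003 -0.014 | tcp: -0.346 0.394 1.145 | trq: 20.342 2.605 -4.338 0.919
step 6 | θ: -0.316 0.366 0.633 -0.793 | w: -0.038 0.030 -0.001 -0.007 | tcp: -0.347 0.394 1.145 | trq: 20.121 2.597 -4.301 0.915
step 7 | θ: -0.316 0.366 0.633 -0.793 | w: -0.031 0.025 0.001 -0.004 | tcp: -0.347 0.394 1.145 | trq: 19.921 2.589 -4.267 0.913
step 8 | θ: -0.316 0.366 0.633 -0.793 | w: -0.026 0.021 0.002 -0.002 | tcp: -0.347 0.395 1.145 | trq: 19.740 2.583 -4.236 0.912
step 9 | θ: -0.317 0.366 0.633 -0.793 | w: -0.021 0.017 0.002 -0.001 | tcp: -0.347 0.395 1.145 | trq: 19.575 2.576 -4.208 0.912
step 10 | θ: -0.317 0.367 0.633 -0.793 | w: -0.016 0.013 0.002 -0.001 | tcp: -0.348 0.395 1.145 | trq: -249.817 -122.070 44.389 16.091
step 11 | θ: -0.317 0.362 0.644 -0.806 | w: -0.084 -0.969 2.283 -2.544 | tcp: -0.351 0.394 1.142 | trq: 53.405 18.399 -10.246 -1.037
step 12 | θ: -0.318 0.353 0.665 -0.829 | w: -0.103 -0.814 1.856 -2.065 | tcp: -0.358 0.391 1.138 | trq: 50.056 16.985 -9.499 -0.903
step 13 | θ: -0.319 0.345 0.682 -0.847 | w: -0.112 -0.682 1.497 -1.674 | tcp: -0.364 0.390 1.134 | trq: 47.010 15.692 -8.851 -0.771
step 14 | θ: -0.320 0.339 0.695 -0.862 | w: -0.115 -0.568 1.197 -1.352 | tcp: -0.369 0.388 1.131 | trq: 44.244 14.513 -8.288 -0.644
step 15 | θ: -0.322 0.334 0.706 -0.875 | w: -0.114 -0.471 0.945 -1.085 | tcp: -0.373 0.386 1.129 | trq: 41.735 13.438 -7.798 -0.521
step 16 | θ: -0.323 0.330 0.714 -0.884 | w: -0.109 -0.387 0.736 -0.862 | tcp: -0.376 0.385 1.127 | trq: 39.461 12.461 -7.370 -0.405
step 17 | θ: -0.324 0.326 0.721 -0.892 | w: -0.102 -0.315 0.562 -0.676 | tcp: -0.379 0.384 1.125 | trq: 37.402 11.572 -6.996 -0.296
step 18 | θ: -0.325 0.323 0.725 -0.898 | w: -0.094 -0.253 0.418 -0.519 | tcp: -0.382 0.383 1.124 | trq: 35.537 10.764 -6.667 -0.194
step 19 | θ: -0.326 0.321 0.729 -0.902 | w: -0.085 -0.200 0.299 -0.387 | tcp: -0.384 0.382 1.123 | trq: 33.850 10.030 -6.378 -0.099
step 20 | θ: -0.326 0.319 0.732 -0.906 | w: -0.075 -0.154 0.200 -0.275 | tcp: -0.386 0.381 1.123 | trq: 32.323 9.363 -6.123 -0.011
step 21 | θ: -0.327 0.318 0.733 -0.908 | w: -0.065 -0.114 0.119 -0.180 | tcp: -0.387 0.380 1.122 | trq: 30.940 8.757 -5.897 0.070
step 22 | θ: -0.328 0.317 0.734 -0.909 | w: -0.055 -0.080 0.053 -0.100 | tcp: -0.388 0.380 1.122 | trq: 29.689 8.207 -5.698 0.144
step 23 | θ: -0.328 0.316 0.734 -0.910 | w: -0.046 -0.051 0.001 -0.033 | tcp: -0.389 0.379 1.122 | trq: 28.558 7.707 -5.522 0.212
step 24 | θ: -0.329 0.316 0.734 -0.910 | w: -0.034 -0.029 -0.025 0.013 | tcp: -0.389 0.379 1.122 | trq: 27.533 7.252 -5.373 0.280
step 25 | θ: -0.329 0.316 0.734 -0.910 | w: -0.022 -0.014 -0.039 0.037 | tcp: -0.390 0.379 1.122 | trq: 26.605 6.840 -5.242 0.350
step 26 | θ: -0.329 0.316 0.733 -0.909 | w: -0.010 -0.002 -0.049 0.055 | tcp: -0.390 0.379 1.122 | trq: 25.765 6.466 -5.124 0.415
step 27 | θ: -0.329 0.316 0.733 -0.909 | w: -0.001 0.009 -0.056 0.069 | tcp: -0.390 0.379 1.122 | trq: 25.006 6.129 -5.019 0.475
step 28 | θ: -0.329 0.316 0.732 -0.908 | w: 0.008 0.018 -0.063 0.081 | tcp: -0.390 0.379 1.122 | trq: 24.321 5.824 -4.923 0.529
step 29 | θ: -0.329 0.316 0.732 -0.907 | w: 0.015 0.026 -0.069 0.090 | tcp: -0.390 0.379 1.122 | trq: 23.703 5.547 -4.837 0.577
step 30 | θ: -0.329 0.316 0.731 -0.906 | w: 0.022 0.032 -0.073 0.098 | tcp: -0.389 0.379 1.122 | trq: 23.144 5.296 -4.760 0.622
step 31 | θ: -0.329 0.317 0.730 -0.905 | w: 0.028 0.038 -0.077 0.104 | tcp: -0.389 0.379 1.123 | trq: 22.638 5.067 -4.690 0.662
step 32 | θ: -0.328 0.317 0.729 -0.904 | w: 0.032 0.043 -0.080 0.109 | tcp: -0.388 0.379 1.123 | trq: 22.181 4.860 -4.627 0.698
step 33 | θ: -0.328 0.317 0.729 -0.903 | w: 0.037 0.047 -0.082 0.113 | tcp: -0.388 0.379 1.123 | trq: 21.767 4.671 -4.571 0.731
step 34 | θ: -0.328 0.318 0.728 -0.902 | w: 0.040 0.050 -0.084 0.116 | tcp: -0.387 0.379 1.124 | trq: 21.392 4.499 -4.519 0.761
step 35 | θ: -0.327 0.318 0.727 -0.901 | w: 0.043 0.053 -0.085 0.119 | tcp: -0.386 0.380 1.124 | trq: 21.052 4.343 -4.473 0.788
step 36 | θ: -0.327 0.319 0.726 -0.900 | w: 0.046 0.055 -0.086 0.120 | tcp: -0.386 0.380 1.124 | trq: 20.745 4.201 -4.431 0.812
step 37 | θ: -0.326 0.320 0.725 -0.898 | w: 0.048 0.057 -0.086 0.121 | tcp: -0.385 0.380 1.125 | trq: 20.468 4.072 -4.394 0.834
step 38 | θ: -0.326 0.320 0.724 -0.897 | w: 0.049 0.058 -0.086 0.122 | tcp: -0.384 0.380 1.125 | trq: 20.216 3.954 -4.360 0.854
step 39 | θ: -0.325 0.321 0.723 -0.896 | w: 0.051 0.059 -0.086 0.122 | tcp: -0.383 0.381 1.125 | trq: 19.989 3.847 -4.329 0.872
step 40 | θ: -0.325 0.321 0.723 -0.895 | w: 0.052 0.060 -0.085 0.121 | tcp: -0.382 0.381 1.126 | trq: 19.783 3.749 -4.302 0.888
step 41 | θ: -0.324 0.322 0.722 -0.894 | w: 0.052 0.061 -0.085 0.120 | tcp: -0.382 0.381 1.126


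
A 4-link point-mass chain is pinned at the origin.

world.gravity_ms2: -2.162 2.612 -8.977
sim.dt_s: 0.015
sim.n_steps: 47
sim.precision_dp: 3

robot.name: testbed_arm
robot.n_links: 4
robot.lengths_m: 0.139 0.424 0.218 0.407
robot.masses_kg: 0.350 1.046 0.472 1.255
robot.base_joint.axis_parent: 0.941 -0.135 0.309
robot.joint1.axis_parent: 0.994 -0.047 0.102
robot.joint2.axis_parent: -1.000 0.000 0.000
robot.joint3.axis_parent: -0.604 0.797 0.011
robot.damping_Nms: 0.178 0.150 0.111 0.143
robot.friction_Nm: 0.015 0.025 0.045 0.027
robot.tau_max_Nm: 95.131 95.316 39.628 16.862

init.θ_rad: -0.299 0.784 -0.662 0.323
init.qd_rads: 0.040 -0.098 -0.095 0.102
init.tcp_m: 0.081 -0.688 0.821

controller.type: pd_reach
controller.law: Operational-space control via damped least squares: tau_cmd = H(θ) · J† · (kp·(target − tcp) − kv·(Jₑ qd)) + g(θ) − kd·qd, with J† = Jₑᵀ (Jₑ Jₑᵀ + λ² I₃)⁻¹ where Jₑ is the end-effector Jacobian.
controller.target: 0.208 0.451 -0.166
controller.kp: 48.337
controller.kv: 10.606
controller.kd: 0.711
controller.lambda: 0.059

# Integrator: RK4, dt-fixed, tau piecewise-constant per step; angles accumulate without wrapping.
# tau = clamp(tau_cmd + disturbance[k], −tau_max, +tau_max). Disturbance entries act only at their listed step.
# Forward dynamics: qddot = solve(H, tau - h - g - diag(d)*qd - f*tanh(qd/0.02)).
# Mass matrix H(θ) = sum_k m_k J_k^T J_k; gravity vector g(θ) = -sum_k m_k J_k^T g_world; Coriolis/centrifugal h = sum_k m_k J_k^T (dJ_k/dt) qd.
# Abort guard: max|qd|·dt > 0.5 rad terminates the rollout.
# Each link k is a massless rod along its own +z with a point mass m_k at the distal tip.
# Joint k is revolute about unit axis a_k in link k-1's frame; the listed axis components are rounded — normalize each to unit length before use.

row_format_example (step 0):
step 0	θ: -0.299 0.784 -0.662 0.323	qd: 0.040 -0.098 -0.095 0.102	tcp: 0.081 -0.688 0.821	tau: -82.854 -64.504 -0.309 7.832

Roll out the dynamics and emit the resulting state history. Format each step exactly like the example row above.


step 1	θ: -0.320 0.785 -0.698 0.333	qd: -2.739 0.129 -4.685 1.252	tcp: 0.083 -0.682 0.817	tau: -67.687 -54.805 2.898 6.028
step 2	θ: -0.369 0.779 -0.794 0.355	qd: -3.614 -1.075 -8.007 1.535	tcp: 0.084 -0.666 0.804	tau: -53.455 -43.436 3.769 4.848
step 3	θ: -0.426 0.755 -0.928 0.378	qd: -3.964 -2.077 -9.851 1.487	tcp: 0.085 -0.642 0.786	tau: -39.722 -32.153 3.201 3.930
step 4	θ: -0.487 0.719 -1.082 0.399	qd: -4.117 -2.719 -10.629 1.297	tcp: 0.085 -0.610 0.764	tau: -27.728 -22.359 2.284 3.244
step 5	θ: -0.549 0.676 -1.243 0.417	qd: -4.216 -3.063 -10.757 1.063	tcp: 0.084 -0.572 0.739	tau: -18.013 -14.575 1.612 2.785
step 6	θ: -0.612 0.628 -1.403 0.431	qd: -4.252 -3.287 -10.545 0.802	tcp: 0.081 -0.529 0.712	tau: -10.556 -8.668 1.388 2.555
step 7	θ: -0.676 0.577 -1.558 0.441	qd: -4.253 -3.457 -10.154 0.536	tcp: 0.079 -0.484 0.683	tau: -4.975 -4.288 1.568 2.520
step 8	θ: -0.740 0.525 -1.707 0.447	qd: -4.236 -3.607 -9.669 0.276	tcp: 0.076 -0.436 0.653	tau: -0.868 -1.086 2.037 2.635
step 9	θ: -0.803 0.470 -1.848 0.449	qd: -4.222 -3.746 -9.135 0.038	tcp: 0.073 -0.388 0.622	tau: 2.096 1.213 2.668 2.853
step 10	θ: -0.867 0.413 -1.980 0.448	qd: -4.236 -3.862 -8.575 -0.164	tcp: 0.071 -0.340 0.590	tau: 4.173 2.799 3.356 3.116
step 11	θ: -0.931 0.354 -2.105 0.444	qd: -4.245 -4.012 -8.012 -0.342	tcp: 0.069 -0.293 0.558	tau: 5.502 3.849 4.029 3.407
step 12	θ: -0.995 0.294 -2.220 0.438	qd: -4.339 -4.088 -7.436 -0.471	tcp: 0.068 -0.247 0.525	tau: 6.258 4.378 4.609 3.678
step 13	θ: -1.061 0.232 -2.328 0.431	qd: -4.405 -4.238 -6.878 -0.585	tcp: 0.067 -0.204 0.493	tau: 6.445 4.559 5.086 3.934
step 14	θ: -1.129 0.169 -2.426 0.421	qd: -4.663 -4.189 -6.294 -0.635	tcp: 0.067 -0.163 0.462	tau: 6.246 4.220 5.394 4.120
step 15	θ: -1.200 0.104 -2.517 0.411	qd: -4.739 -4.413 -5.771 -0.712	tcp: 0.067 -0.124 0.431	tau: 5.499 3.777 5.607 4.296
step 16	θ: -1.275 0.041 -2.599 0.401	qd: -5.330 -4.027 -5.151 -0.680	tcp: 0.068 -0.089 0.401	tau: 4.666 2.575 5.582 4.352
step 17	θ: -1.353 -0.025 -2.673 0.390	qd: -5.163 -4.654 -4.727 -0.784	tcp: 0.070 -0.056 0.373	tau: 3.085 1.951 5.582 4.470
step 18	θ: -1.440 -0.085 -2.738 0.379	qd: -6.466 -3.425 -3.977 -0.659	tcp: 0.071 -0.027 0.346	tau: 2.314 -0.158 5.182 4.373
step 19	θ: -1.528 -0.152 -2.797 0.367	qd: -5.525 -5.141 -3.773 -0.865	tcp: 0.073 0.001 0.320	tau: -0.020 -0.143 5.078 4.479
step 20	θ: -1.631 -0.208 -2.846 0.356	qd: -7.942 -2.498 -2.774 -0.657	tcp: 0.076 0.026 0.296	tau: 0.710 -2.708 4.268 4.217
step 21	θ: -1.732 -0.272 -2.888 0.344	qd: -6.026 -5.505 -2.814 -0.960	tcp: 0.078 0.050 0.274	tau: -1.844 -1.409 4.033 4.288
step 22	θ: -1.846 -0.327 -2.922 0.331	qd: -8.931 -2.154 -1.680 -0.779	tcp: 0.081 0.074 0.252	tau: 1.687 -2.627 2.912 3.913
step 23	θ: -1.964 -0.383 -2.947 0.317	qd: -7.070 -4.909 -1.656 -1.063	tcp: 0.085 0.098 0.231	tau: 1.016 -0.084 2.232 3.819
step 24	θ: -2.084 -0.440 -2.965 0.301	qd: -8.799 -2.802 -0.745 -1.035	tcp: 0.089 0.122 0.209	tau: 6.582 1.778 0.886 3.394
step 25	θ: -2.208 -0.491 -2.974 0.284	qd: -7.841 -3.916 -0.405 -1.231	tcp: 0.095 0.146 0.186	tau: 9.636 5.548 -0.499 3.057
step 26	θ: -2.327 -0.546 -2.975 0.265	qd: -7.923 -3.378 0.208 -1.324	tcp: 0.101 0.170 0.161	tau: 15.262 9.544 -2.265 2.568
step 27	θ: -2.440 -0.597 -2.969 0.244	qd: -7.212 -3.526 0.671 -1.450	tcp: 0.110 0.194 0.134	tau: 19.762 13.660 -4.254 2.059
step 28	θ: -2.543 -0.649 -2.955 0.222	qd: -6.451 -3.435 1.118 -1.538	tcp: 0.119 0.215 0.103	tau: 23.671 17.207 -6.414 1.510
step 29	θ: -2.633 -0.700 -2.936 0.198	qd: -5.510 -3.336 1.492 -1.589	tcp: 0.130 0.235 0.071	tau: 26.172 19.789 -8.587 0.964
step 30	θ: -2.709 -0.748 -2.911 0.175	qd: -4.519 -3.156 1.786 -1.591	tcp: 0.141 0.251 0.037	tau: 27.223 21.224 -10.596 0.446
step 31	θ: -2.769 -0.794 -2.883 0.151	qd: -3.561 -2.893 1.995 -1.543	tcp: 0.153 0.264 0.003	tau: 26.968 21.556 -12.285 -0.020
step 32	θ: -2.816 -0.834 -2.852 0.129	qd: -2.694 -2.555 2.122 -1.451	tcp: 0.164 0.274 -0.029	tau: 25.713 20.978 -13.553 -0.416
step 33	θ: -2.851 -0.870 -2.819 0.108	qd: -1.954 -2.165 2.173 -1.328	tcp: 0.175 0.281 -0.060	tau: 23.792 19.740 -14.366 -0.729
step 34	θ: -2.876 -0.899 -2.787 0.089	qd: -1.346 -1.751 2.161 -1.189	tcp: 0.186 0.287 -0.087	tau: 21.501 18.086 -14.748 -0.955
step 35	θ: -2.892 -0.922 -2.755 0.072	qd: -0.862 -1.344 2.100 -1.047	tcp: 0.195 0.291 -0.112	tau: 19.063 16.220 -14.761 -1.094
step 36	θ: -2.902 -0.940 -2.724 0.057	qd: -0.483 -0.964 2.004 -0.913	tcp: 0.204 0.295 -0.133	tau: 16.633 14.295 -14.486 -1.154
step 37	θ: -2.907 -0.952 -2.695 0.045	qd: -0.189 -0.627 1.886 -0.793	tcp: 0.212 0.299 -0.151	tau: 14.312 12.417 -14.003 -1.145
step 38	θ: -2.908 -0.959 -2.668 0.033	qd: 0.036 -0.337 1.756 -0.690	tcp: 0.218 0.303 -0.166	tau: 12.161 10.651 -13.385 -1.082
step 39	θ: -2.906 -0.962 -2.642 0.024	qd: 0.202 -0.088 1.622 -0.605	tcp: 0.224 0.307 -0.178	tau: 10.221 9.034 -12.692 -0.976
step 40	θ: -2.902 -0.962 -2.619 0.015	qd: 0.347 0.089 1.489 -0.537	tcp: 0.230 0.312 -0.188	tau: 8.461 7.590 -11.970 -0.840
step 41	θ: -2.896 -0.960 -2.598 0.007	qd: 0.462 0.222 1.361 -0.485	tcp: 0.234 0.317 -0.195	tau: 6.907 6.317 -11.252 -0.686
step 42	θ: -2.889 -0.956 -2.578 0.000	qd: 0.542 0.333 1.243 -0.444	tcp: 0.237 0.322 -0.201	tau: 5.566 5.203 -10.560 -0.523
step 43	θ: -2.880 -0.950 -2.560 -0.006	qd: 0.601 0.417 1.134 -0.413	tcp: 0.240 0.328 -0.205	tau: 4.411 4.241 -9.908 -0.357
step 44	θ: -2.871 -0.943 -2.544 -0.012	qd: 0.642 0.477 1.036 -0.390	tcp: 0.242 0.333 -0.207	tau: 3.425 3.417 -9.304 -0.194
step 45	θ: -2.861 -0.936 -2.529 -0.018	qd: 0.671 0.519 0.947 -0.373	tcp: 0.244 0.339 -0.209	tau: 2.591 2.719 -8.752 -0.038
step 46	θ: -2.851 -0.928 -2.516 -0.023	qd: 0.687 0.545 0.867 -0.360	tcp: 0.245 0.345 -0.209	tau: 1.893 2.132 -8.252 0.110
step 47	θ: -2.840 -0.920 -2.503 -0.029	qd: 0.695 0.558 0.795 -0.351	tcp: 0.246 0.351 -0.209
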